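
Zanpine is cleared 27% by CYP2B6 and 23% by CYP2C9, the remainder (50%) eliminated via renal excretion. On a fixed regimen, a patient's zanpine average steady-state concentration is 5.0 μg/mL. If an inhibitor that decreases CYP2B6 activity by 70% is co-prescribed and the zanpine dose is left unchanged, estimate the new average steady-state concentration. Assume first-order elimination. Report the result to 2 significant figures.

6.2 μg/mL

CYP2B6: 0.27 × 0.3 = 0.081
CYP2C9: 0.23 (unchanged)
Other: 0.5 (unchanged)
Relative clearance = 0.081 + 0.23 + 0.5 = 0.811.
With dosing unchanged, average steady-state concentration scales as 1/CL: 5.0 / 0.811 = 6.2 μg/mL.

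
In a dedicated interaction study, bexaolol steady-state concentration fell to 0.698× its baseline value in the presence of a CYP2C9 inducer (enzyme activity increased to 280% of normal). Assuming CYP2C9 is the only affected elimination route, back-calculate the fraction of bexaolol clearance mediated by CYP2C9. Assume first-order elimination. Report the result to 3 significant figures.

0.240

Let x = fm,CYP2C9. Because steady-state concentration ∝ 1/CL, relative clearance rose to 1/0.698 = 1.433.
Only the CYP2C9 route changed, so 1.433 = x·2.8 + (1 − x), giving x = 0.240.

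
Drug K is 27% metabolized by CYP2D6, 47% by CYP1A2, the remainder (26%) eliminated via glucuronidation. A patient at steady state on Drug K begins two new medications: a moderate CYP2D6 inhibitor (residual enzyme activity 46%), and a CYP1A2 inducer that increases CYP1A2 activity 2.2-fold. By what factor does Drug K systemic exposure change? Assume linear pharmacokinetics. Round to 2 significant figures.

0.71

The CYP2D6 pathway (27% of clearance) falls to 0.46× activity: 0.27 × 0.46 = 0.1242.
The CYP1A2 pathway (47% of clearance) increases to 2.2× activity: 0.47 × 2.2 = 1.034.
The remaining 26% of clearance is unaffected.
CL_new/CL_old = 0.1242 + 1.034 + 0.26 = 1.4182.
Because systemic exposure varies inversely with clearance, the combined effect is 1 / 1.4182 = 0.71.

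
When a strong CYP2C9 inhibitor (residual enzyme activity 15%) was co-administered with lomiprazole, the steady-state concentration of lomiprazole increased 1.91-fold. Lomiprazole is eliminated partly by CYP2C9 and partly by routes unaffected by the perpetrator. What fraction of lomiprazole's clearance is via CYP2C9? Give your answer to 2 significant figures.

Let x = fm,CYP2C9. Because steady-state concentration ∝ 1/CL, relative clearance fell to 1/1.91 = 0.5236.
Only the CYP2C9 route changed, so 0.5236 = x·0.15 + (1 − x), giving x = 0.56.

0.56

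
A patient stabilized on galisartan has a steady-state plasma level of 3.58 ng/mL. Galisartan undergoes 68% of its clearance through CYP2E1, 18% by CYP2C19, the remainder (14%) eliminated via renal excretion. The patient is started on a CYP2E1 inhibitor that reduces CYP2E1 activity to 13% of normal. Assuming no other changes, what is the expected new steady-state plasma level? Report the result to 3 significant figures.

8.77 ng/mL

CYP2E1: 0.68 × 0.13 = 0.0884
CYP2C19: 0.18 (unchanged)
Other: 0.14 (unchanged)
CL_new/CL_old = 0.0884 + 0.18 + 0.14 = 0.4084.
Steady-state plasma level ∝ 1/CL, so new value = 3.58 / 0.4084 = 8.77 ng/mL.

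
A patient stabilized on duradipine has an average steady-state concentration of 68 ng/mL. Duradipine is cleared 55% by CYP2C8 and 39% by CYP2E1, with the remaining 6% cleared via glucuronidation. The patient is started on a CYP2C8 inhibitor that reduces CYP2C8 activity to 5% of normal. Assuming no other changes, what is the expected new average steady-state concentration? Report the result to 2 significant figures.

1.4 × 10² ng/mL

The CYP2C8 pathway (55% of clearance) drops to 0.05× activity: 0.55 × 0.05 = 0.0275.
CYP2E1 (39%) and the residual 6% are unaffected.
CL_new/CL_old = 0.0275 + 0.39 + 0.06 = 0.4775.
New average steady-state concentration = baseline ÷ relative clearance = 68 / 0.4775 = 1.4 × 10² ng/mL.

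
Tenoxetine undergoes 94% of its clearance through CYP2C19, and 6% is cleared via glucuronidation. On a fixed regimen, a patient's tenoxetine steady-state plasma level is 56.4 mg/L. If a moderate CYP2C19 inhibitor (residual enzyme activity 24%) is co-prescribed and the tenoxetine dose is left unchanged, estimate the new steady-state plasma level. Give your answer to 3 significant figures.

197 mg/L

The CYP2C19 pathway (94% of clearance) drops to 0.24× activity: 0.94 × 0.24 = 0.2256.
The remaining 6% of clearance is unaffected.
CL_new/CL_old = 0.2256 + 0.06 = 0.2856.
Steady-state plasma level ∝ 1/CL, so new value = 56.4 / 0.2856 = 197 mg/L.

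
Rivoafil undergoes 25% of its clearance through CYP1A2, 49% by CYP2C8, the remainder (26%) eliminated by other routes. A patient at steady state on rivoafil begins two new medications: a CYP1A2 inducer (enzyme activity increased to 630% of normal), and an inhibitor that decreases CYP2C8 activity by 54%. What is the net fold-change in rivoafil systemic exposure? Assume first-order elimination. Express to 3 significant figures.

0.485

CYP1A2: 0.25 × 6.3 = 1.575
CYP2C8: 0.49 × 0.46 = 0.2254
Other: 0.26 (unchanged)
New clearance relative to baseline: 1.575 + 0.2254 + 0.26 = 2.0604.
Net systemic exposure ratio = 1 / 2.0604 = 0.485.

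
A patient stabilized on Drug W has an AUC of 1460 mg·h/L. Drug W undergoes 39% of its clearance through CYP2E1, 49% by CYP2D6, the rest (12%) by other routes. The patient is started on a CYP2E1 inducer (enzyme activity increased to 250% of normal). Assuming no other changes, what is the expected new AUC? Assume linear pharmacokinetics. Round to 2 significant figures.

9.2 × 10² mg·h/L

The CYP2E1 pathway (39% of clearance) increases to 2.5× activity: 0.39 × 2.5 = 0.975.
CYP2D6 (49%) and the residual 12% are unaffected.
New clearance relative to baseline: 0.975 + 0.49 + 0.12 = 1.585.
AUC ∝ 1/CL, so new value = 1460 / 1.585 = 9.2 × 10² mg·h/L.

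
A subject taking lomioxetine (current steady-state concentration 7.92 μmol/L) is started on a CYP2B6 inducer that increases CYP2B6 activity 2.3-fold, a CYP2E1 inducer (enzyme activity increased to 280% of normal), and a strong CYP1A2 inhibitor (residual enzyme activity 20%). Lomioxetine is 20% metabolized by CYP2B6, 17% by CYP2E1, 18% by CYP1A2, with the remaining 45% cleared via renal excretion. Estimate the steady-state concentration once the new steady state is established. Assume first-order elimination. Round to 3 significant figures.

The CYP2B6 pathway (20% of clearance) increases to 2.3× activity: 0.2 × 2.3 = 0.46.
The CYP2E1 pathway (17% of clearance) increases to 2.8× activity: 0.17 × 2.8 = 0.476.
The CYP1A2 pathway (18% of clearance) drops to 0.2× activity: 0.18 × 0.2 = 0.036.
The remaining 45% of clearance is unaffected.
Relative clearance = 0.46 + 0.476 + 0.036 + 0.45 = 1.422.
Steady-state concentration ∝ 1/CL: new value = 7.92 / 1.422 = 5.57 μmol/L.

5.57 μmol/L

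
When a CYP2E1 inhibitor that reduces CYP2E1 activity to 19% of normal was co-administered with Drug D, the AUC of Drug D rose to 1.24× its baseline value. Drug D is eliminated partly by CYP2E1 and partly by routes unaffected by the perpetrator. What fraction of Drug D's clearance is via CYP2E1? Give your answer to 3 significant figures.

CL'/CL = 1 / 1.24 = 0.8065
0.19·fm + (1 − fm) = 0.8065
fm = (0.8065 − 1) / (0.19 − 1) = 0.239

0.239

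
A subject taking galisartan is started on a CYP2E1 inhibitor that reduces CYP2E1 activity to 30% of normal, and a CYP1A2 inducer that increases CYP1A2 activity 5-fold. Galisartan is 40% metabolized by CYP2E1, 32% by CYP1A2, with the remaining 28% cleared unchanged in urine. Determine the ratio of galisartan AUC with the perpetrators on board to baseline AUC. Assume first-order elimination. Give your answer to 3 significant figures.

The CYP2E1 pathway (40% of clearance) is reduced to 0.3× activity: 0.4 × 0.3 = 0.12.
The CYP1A2 pathway (32% of clearance) is boosted to 5× activity: 0.32 × 5 = 1.6.
The remaining 28% of clearance is unaffected.
New clearance relative to baseline: 0.12 + 1.6 + 0.28 = 2.
AUC ∝ 1/CL: fold-change = 1 / 2 = 0.500.

0.500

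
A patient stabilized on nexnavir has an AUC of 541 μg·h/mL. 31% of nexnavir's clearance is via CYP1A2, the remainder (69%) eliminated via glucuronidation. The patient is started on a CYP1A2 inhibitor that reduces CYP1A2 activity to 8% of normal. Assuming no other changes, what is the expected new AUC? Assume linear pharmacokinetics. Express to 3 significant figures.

The CYP1A2 pathway (31% of clearance) drops to 0.08× activity: 0.31 × 0.08 = 0.0248.
Non-CYP routes (69%) are unchanged.
CL_new/CL_old = 0.0248 + 0.69 = 0.7148.
New AUC = baseline ÷ relative clearance = 541 / 0.7148 = 757 μg·h/mL.

757 μg·h/mL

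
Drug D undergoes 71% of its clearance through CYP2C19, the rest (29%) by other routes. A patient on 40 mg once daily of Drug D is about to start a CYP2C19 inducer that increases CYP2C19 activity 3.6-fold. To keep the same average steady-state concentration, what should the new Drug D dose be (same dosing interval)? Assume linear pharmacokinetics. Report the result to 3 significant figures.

The CYP2C19 pathway (71% of clearance) increases to 3.6× activity: 0.71 × 3.6 = 2.556.
The remaining 29% of clearance is unaffected.
New clearance relative to baseline: 2.556 + 0.29 = 2.846.
Exposure is unchanged when dose changes in proportion to clearance. New dose = 40 mg × 2.846 = 114 mg.

114 mg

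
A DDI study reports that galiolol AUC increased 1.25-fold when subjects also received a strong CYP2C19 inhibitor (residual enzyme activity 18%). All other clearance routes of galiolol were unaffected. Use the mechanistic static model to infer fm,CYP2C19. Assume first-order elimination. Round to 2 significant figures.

Call the CYP2C19 fraction fm. After the interaction, CL_new/CL_old = fm × 0.18 + (1 − fm).
AUC ratio = 1 / (new CL fraction), so new CL fraction = 1 / 1.25 = 0.8.
fm × 0.18 + 1 − fm = 0.8  ⇒  fm × (0.18 − 1) = −0.2  ⇒  fm = 0.24.

0.24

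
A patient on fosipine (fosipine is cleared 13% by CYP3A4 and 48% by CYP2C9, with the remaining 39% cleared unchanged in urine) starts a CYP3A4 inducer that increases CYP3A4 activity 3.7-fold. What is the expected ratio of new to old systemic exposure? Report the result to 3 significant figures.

The CYP3A4 pathway (13% of clearance) increases to 3.7× activity: 0.13 × 3.7 = 0.481.
CYP2C9 (48%) and the residual 39% are unaffected.
CL_new/CL_old = 0.481 + 0.48 + 0.39 = 1.351.
Systemic exposure ratio = CL_old/CL_new = 1 / 1.351 = 0.740.

0.740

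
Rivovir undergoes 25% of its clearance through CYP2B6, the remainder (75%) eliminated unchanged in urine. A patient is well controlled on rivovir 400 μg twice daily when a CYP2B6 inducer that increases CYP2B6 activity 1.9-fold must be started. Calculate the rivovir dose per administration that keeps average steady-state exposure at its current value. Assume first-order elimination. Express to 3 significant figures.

490 μg

The CYP2B6 pathway (25% of clearance) rises to 1.9× activity: 0.25 × 1.9 = 0.475.
Non-CYP routes (75%) are unchanged.
Relative clearance = 0.475 + 0.75 = 1.225.
Css,avg = (dose rate)/CL, so holding Css fixed requires dose ∝ CL: 400 × 1.225 = 490 μg.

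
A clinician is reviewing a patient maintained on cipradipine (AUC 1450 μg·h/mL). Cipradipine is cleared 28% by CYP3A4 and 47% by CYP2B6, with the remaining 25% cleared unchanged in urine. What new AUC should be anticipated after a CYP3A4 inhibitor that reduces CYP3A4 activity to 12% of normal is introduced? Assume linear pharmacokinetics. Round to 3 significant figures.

1.92 × 10³ μg·h/mL

CYP3A4: 0.28 × 0.12 = 0.0336
CYP2B6: 0.47 (unchanged)
Other: 0.25 (unchanged)
New clearance relative to baseline: 0.0336 + 0.47 + 0.25 = 0.7536.
New AUC = baseline ÷ relative clearance = 1450 / 0.7536 = 1.92 × 10³ μg·h/mL.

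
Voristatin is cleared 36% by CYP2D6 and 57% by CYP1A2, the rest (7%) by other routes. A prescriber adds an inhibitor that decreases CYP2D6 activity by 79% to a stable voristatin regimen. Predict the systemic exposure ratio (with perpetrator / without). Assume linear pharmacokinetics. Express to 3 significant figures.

1.40

The CYP2D6 pathway (36% of clearance) is reduced to 0.21× activity: 0.36 × 0.21 = 0.0756.
CYP1A2 (57%) and the residual 7% are unaffected.
New clearance relative to baseline: 0.0756 + 0.57 + 0.07 = 0.7156.
Since systemic exposure ∝ 1/CL, the ratio is 1 / 0.7156 = 1.40.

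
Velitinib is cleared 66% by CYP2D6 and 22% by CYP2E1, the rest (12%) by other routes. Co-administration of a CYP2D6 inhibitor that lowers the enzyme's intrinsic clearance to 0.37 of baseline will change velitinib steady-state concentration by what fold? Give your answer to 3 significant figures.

1.71

CYP2D6: 0.66 × 0.37 = 0.2442
CYP2E1: 0.22 (unchanged)
Other: 0.12 (unchanged)
New clearance relative to baseline: 0.2442 + 0.22 + 0.12 = 0.5842.
Steady-state concentration is inversely proportional to clearance, so the fold-change is 1 / 0.5842 = 1.71.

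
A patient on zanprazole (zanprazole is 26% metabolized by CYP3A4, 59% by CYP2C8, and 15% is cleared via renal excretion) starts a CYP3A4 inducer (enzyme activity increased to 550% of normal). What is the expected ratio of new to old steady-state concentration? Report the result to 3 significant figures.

The CYP3A4 pathway (26% of clearance) is boosted to 5.5× activity: 0.26 × 5.5 = 1.43.
CYP2C8 (59%) and the residual 15% are unaffected.
New clearance relative to baseline: 1.43 + 0.59 + 0.15 = 2.17.
Steady-state concentration ratio = CL_old/CL_new = 1 / 2.17 = 0.461.

0.461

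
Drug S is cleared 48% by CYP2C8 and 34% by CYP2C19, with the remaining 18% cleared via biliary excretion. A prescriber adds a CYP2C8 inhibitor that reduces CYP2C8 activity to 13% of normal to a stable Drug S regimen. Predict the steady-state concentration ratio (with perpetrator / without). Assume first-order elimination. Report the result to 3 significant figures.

The CYP2C8 pathway (48% of clearance) drops to 0.13× activity: 0.48 × 0.13 = 0.0624.
CYP2C19 (34%) and the residual 18% are unaffected.
Relative clearance = 0.0624 + 0.34 + 0.18 = 0.5824.
Steady-state concentration ratio = CL_old/CL_new = 1 / 0.5824 = 1.72.

1.72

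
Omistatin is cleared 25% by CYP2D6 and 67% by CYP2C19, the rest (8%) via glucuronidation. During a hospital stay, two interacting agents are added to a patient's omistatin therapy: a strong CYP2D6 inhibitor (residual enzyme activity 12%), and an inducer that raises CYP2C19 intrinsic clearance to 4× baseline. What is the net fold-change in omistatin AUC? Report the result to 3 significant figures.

0.358

The CYP2D6 pathway (25% of clearance) drops to 0.12× activity: 0.25 × 0.12 = 0.03.
The CYP2C19 pathway (67% of clearance) rises to 4× activity: 0.67 × 4 = 2.68.
The remaining 8% of clearance is unaffected.
Relative clearance = 0.03 + 2.68 + 0.08 = 2.79.
AUC ∝ 1/CL: fold-change = 1 / 2.79 = 0.358.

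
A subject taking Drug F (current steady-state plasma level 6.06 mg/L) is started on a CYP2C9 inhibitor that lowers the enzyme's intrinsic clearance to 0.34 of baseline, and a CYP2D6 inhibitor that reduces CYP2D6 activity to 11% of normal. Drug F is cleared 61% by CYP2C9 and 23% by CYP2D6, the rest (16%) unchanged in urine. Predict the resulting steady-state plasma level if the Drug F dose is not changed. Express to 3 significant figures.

15.4 mg/L

The CYP2C9 pathway (61% of clearance) is reduced to 0.34× activity: 0.61 × 0.34 = 0.2074.
The CYP2D6 pathway (23% of clearance) drops to 0.11× activity: 0.23 × 0.11 = 0.0253.
Non-CYP routes (16%) are unchanged.
New clearance relative to baseline: 0.2074 + 0.0253 + 0.16 = 0.3927.
Steady-state plasma level ∝ 1/CL: new value = 6.06 / 0.3927 = 15.4 mg/L.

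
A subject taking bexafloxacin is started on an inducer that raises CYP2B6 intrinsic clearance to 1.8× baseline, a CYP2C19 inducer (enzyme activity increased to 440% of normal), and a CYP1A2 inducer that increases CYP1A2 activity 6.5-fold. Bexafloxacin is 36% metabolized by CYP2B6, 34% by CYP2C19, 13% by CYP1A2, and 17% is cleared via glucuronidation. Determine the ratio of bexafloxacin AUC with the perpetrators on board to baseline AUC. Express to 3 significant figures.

0.317

The CYP2B6 pathway (36% of clearance) rises to 1.8× activity: 0.36 × 1.8 = 0.648.
The CYP2C19 pathway (34% of clearance) increases to 4.4× activity: 0.34 × 4.4 = 1.496.
The CYP1A2 pathway (13% of clearance) is boosted to 6.5× activity: 0.13 × 6.5 = 0.845.
The remaining 17% of clearance is unaffected.
Relative clearance = 0.648 + 1.496 + 0.845 + 0.17 = 3.159.
AUC ∝ 1/CL: fold-change = 1 / 3.159 = 0.317.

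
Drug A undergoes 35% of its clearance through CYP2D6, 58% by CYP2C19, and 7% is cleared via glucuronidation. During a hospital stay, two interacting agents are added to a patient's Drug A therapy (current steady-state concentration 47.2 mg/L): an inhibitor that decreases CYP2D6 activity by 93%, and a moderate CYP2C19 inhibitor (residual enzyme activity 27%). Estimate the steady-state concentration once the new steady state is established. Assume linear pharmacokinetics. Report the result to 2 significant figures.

CYP2D6: 0.35 × 0.07 = 0.0245
CYP2C19: 0.58 × 0.27 = 0.1566
Other: 0.07 (unchanged)
New clearance relative to baseline: 0.0245 + 0.1566 + 0.07 = 0.2511.
Steady-state concentration ∝ 1/CL: new value = 47.2 / 0.2511 = 1.9 × 10² mg/L.

1.9 × 10² mg/L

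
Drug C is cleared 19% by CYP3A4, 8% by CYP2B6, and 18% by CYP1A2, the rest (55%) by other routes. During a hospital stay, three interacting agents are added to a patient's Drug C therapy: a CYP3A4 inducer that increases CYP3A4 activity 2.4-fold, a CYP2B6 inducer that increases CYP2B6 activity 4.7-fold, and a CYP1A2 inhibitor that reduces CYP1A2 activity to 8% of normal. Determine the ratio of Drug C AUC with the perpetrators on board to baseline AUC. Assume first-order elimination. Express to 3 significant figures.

CYP3A4: 0.19 × 2.4 = 0.456
CYP2B6: 0.08 × 4.7 = 0.376
CYP1A2: 0.18 × 0.08 = 0.0144
Other: 0.55 (unchanged)
New clearance relative to baseline: 0.456 + 0.376 + 0.0144 + 0.55 = 1.3964.
Because AUC varies inversely with clearance, the combined effect is 1 / 1.3964 = 0.716.

0.716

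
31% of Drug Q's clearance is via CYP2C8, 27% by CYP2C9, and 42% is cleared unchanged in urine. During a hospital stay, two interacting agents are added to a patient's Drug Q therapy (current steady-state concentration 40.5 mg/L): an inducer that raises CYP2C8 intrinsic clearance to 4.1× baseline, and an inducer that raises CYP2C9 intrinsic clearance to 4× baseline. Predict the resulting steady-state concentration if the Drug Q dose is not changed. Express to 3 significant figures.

The CYP2C8 pathway (31% of clearance) rises to 4.1× activity: 0.31 × 4.1 = 1.271.
The CYP2C9 pathway (27% of clearance) is boosted to 4× activity: 0.27 × 4 = 1.08.
The remaining 42% of clearance is unaffected.
CL_new/CL_old = 1.271 + 1.08 + 0.42 = 2.771.
Dividing the baseline by the relative clearance: 40.5 / 2.771 = 14.6 mg/L.

14.6 mg/L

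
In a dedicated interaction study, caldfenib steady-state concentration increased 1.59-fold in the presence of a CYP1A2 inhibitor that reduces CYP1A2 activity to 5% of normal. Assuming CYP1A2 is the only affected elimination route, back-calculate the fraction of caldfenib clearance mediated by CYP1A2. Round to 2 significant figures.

0.39

CL'/CL = 1 / 1.59 = 0.6289
0.05·fm + (1 − fm) = 0.6289
fm = (0.6289 − 1) / (0.05 − 1) = 0.39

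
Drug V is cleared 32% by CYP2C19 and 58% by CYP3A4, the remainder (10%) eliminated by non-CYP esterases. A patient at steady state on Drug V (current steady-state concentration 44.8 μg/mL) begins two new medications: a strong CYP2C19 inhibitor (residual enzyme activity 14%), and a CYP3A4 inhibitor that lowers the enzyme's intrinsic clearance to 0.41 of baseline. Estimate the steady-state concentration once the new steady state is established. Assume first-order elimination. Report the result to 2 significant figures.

1.2 × 10² μg/mL

The CYP2C19 pathway (32% of clearance) falls to 0.14× activity: 0.32 × 0.14 = 0.0448.
The CYP3A4 pathway (58% of clearance) drops to 0.41× activity: 0.58 × 0.41 = 0.2378.
Non-CYP routes (10%) are unchanged.
CL_new/CL_old = 0.0448 + 0.2378 + 0.1 = 0.3826.
New steady-state concentration = 44.8 / 0.3826 = 1.2 × 10² μg/mL (concentration scales inversely with clearance).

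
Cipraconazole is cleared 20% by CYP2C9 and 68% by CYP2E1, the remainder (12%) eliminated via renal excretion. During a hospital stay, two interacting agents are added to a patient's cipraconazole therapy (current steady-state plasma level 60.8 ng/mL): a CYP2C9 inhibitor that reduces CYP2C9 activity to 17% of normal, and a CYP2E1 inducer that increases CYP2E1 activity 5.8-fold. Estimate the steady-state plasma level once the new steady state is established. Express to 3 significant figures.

CYP2C9: 0.2 × 0.17 = 0.034
CYP2E1: 0.68 × 5.8 = 3.944
Other: 0.12 (unchanged)
New clearance relative to baseline: 0.034 + 3.944 + 0.12 = 4.098.
Steady-state plasma level ∝ 1/CL: new value = 60.8 / 4.098 = 14.8 ng/mL.

14.8 ng/mL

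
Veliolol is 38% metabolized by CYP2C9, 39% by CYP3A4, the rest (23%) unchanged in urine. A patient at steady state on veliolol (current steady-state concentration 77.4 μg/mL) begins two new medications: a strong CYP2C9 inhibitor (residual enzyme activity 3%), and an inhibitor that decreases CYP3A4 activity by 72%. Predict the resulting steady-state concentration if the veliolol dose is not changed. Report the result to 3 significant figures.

The CYP2C9 pathway (38% of clearance) drops to 0.03× activity: 0.38 × 0.03 = 0.0114.
The CYP3A4 pathway (39% of clearance) drops to 0.28× activity: 0.39 × 0.28 = 0.1092.
The remaining 23% of clearance is unaffected.
Relative clearance = 0.0114 + 0.1092 + 0.23 = 0.3506.
New steady-state concentration = 77.4 / 0.3506 = 221 μg/mL (concentration scales inversely with clearance).

221 μg/mL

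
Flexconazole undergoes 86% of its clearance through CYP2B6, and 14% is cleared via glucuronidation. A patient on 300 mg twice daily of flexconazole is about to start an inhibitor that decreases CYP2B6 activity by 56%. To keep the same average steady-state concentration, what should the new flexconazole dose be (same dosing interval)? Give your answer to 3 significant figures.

The CYP2B6 pathway (86% of clearance) falls to 0.44× activity: 0.86 × 0.44 = 0.3784.
The remaining 14% of clearance is unaffected.
CL_new/CL_old = 0.3784 + 0.14 = 0.5184.
To maintain the same steady-state level, dose must scale with clearance: new dose = 300 × 0.5184 = 156 mg.

156 mg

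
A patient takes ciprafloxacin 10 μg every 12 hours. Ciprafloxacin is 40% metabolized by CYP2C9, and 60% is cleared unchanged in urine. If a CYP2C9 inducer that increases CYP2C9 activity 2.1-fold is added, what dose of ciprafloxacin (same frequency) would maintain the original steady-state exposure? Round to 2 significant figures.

CYP2C9: 0.4 × 2.1 = 0.84
Other: 0.6 (unchanged)
Relative clearance = 0.84 + 0.6 = 1.44.
Exposure is unchanged when dose changes in proportion to clearance. New dose = 10 μg × 1.44 = 14 μg.

14 μg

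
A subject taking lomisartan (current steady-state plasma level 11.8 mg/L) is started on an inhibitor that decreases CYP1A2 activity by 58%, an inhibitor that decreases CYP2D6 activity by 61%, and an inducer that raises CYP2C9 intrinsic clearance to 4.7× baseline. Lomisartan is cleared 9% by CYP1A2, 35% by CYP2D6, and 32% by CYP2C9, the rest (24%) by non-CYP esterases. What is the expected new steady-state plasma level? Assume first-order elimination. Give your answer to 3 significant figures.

The CYP1A2 pathway (9% of clearance) drops to 0.42× activity: 0.09 × 0.42 = 0.0378.
The CYP2D6 pathway (35% of clearance) drops to 0.39× activity: 0.35 × 0.39 = 0.1365.
The CYP2C9 pathway (32% of clearance) is boosted to 4.7× activity: 0.32 × 4.7 = 1.504.
Non-CYP routes (24%) are unchanged.
Relative clearance = 0.0378 + 0.1365 + 1.504 + 0.24 = 1.9183.
Steady-state plasma level ∝ 1/CL: new value = 11.8 / 1.9183 = 6.15 mg/L.

6.15 mg/L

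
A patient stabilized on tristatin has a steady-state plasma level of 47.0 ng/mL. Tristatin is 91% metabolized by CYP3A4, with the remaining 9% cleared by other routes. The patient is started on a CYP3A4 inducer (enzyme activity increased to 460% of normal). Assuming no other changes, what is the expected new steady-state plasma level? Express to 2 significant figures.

11 ng/mL

The CYP3A4 pathway (91% of clearance) increases to 4.6× activity: 0.91 × 4.6 = 4.186.
The remaining 9% of clearance is unaffected.
CL_new/CL_old = 4.186 + 0.09 = 4.276.
With dosing unchanged, steady-state plasma level scales as 1/CL: 47.0 / 4.276 = 11 ng/mL.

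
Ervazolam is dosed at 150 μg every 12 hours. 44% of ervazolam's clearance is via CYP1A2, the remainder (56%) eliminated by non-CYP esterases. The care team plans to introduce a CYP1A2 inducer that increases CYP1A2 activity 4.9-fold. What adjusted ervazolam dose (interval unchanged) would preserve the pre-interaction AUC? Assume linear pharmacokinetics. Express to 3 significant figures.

407 μg

CYP1A2: 0.44 × 4.9 = 2.156
Other: 0.56 (unchanged)
New clearance relative to baseline: 2.156 + 0.56 = 2.716.
To maintain the same steady-state level, dose must scale with clearance: new dose = 150 × 2.716 = 407 μg.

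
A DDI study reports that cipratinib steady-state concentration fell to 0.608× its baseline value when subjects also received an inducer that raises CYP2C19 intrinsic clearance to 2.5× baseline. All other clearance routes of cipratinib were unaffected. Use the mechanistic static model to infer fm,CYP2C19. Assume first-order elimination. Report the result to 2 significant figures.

Write x for the fraction cleared via CYP2C19. The observed steady-state concentration change means clearance rose to 1/0.608 = 1.645 of baseline.
Only the CYP2C19 route changed, so 1.645 = x·2.5 + (1 − x), giving x = 0.43.

0.43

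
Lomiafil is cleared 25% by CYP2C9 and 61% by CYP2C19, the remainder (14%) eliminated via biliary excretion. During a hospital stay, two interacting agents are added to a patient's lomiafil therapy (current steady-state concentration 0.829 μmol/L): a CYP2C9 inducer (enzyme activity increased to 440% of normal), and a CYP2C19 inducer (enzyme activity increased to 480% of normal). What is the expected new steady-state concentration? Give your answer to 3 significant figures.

0.199 μmol/L

The CYP2C9 pathway (25% of clearance) rises to 4.4× activity: 0.25 × 4.4 = 1.1.
The CYP2C19 pathway (61% of clearance) rises to 4.8× activity: 0.61 × 4.8 = 2.928.
Non-CYP routes (14%) are unchanged.
New clearance relative to baseline: 1.1 + 2.928 + 0.14 = 4.168.
Steady-state concentration ∝ 1/CL: new value = 0.829 / 4.168 = 0.199 μmol/L.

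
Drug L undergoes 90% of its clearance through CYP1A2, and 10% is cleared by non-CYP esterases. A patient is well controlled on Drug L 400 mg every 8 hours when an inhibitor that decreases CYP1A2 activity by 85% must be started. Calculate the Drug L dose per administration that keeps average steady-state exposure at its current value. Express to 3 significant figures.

94.0 mg

The CYP1A2 pathway (90% of clearance) is reduced to 0.15× activity: 0.9 × 0.15 = 0.135.
The remaining 10% of clearance is unaffected.
Relative clearance = 0.135 + 0.1 = 0.235.
Exposure is unchanged when dose changes in proportion to clearance. New dose = 400 mg × 0.235 = 94.0 mg.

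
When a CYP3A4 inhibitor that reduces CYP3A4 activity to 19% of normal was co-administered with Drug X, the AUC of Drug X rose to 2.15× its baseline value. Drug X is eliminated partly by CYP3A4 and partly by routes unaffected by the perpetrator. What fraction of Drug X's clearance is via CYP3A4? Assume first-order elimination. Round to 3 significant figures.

Let fm be the CYP3A4 fraction. New clearance relative to baseline = fm × 0.19 + (1 − fm).
AUC ratio = 1 / (new CL fraction), so new CL fraction = 1 / 2.15 = 0.4651.
fm × 0.19 + 1 − fm = 0.4651  ⇒  fm × (0.19 − 1) = −0.5349  ⇒  fm = 0.660.

0.660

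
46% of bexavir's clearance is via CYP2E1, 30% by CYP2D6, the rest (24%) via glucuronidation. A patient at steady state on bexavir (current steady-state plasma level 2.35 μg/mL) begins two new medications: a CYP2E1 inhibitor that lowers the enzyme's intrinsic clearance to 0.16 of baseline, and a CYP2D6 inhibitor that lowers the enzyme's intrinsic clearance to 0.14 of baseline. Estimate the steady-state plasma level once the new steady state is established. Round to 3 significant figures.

6.61 μg/mL

The CYP2E1 pathway (46% of clearance) drops to 0.16× activity: 0.46 × 0.16 = 0.0736.
The CYP2D6 pathway (30% of clearance) is reduced to 0.14× activity: 0.3 × 0.14 = 0.042.
Non-CYP routes (24%) are unchanged.
New clearance relative to baseline: 0.0736 + 0.042 + 0.24 = 0.3556.
Steady-state plasma level ∝ 1/CL: new value = 2.35 / 0.3556 = 6.61 μg/mL.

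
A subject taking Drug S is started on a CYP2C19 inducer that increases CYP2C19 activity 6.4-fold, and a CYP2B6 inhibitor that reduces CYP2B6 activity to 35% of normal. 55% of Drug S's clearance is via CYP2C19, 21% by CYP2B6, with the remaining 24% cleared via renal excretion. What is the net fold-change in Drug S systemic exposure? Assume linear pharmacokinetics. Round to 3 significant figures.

0.261

The CYP2C19 pathway (55% of clearance) rises to 6.4× activity: 0.55 × 6.4 = 3.52.
The CYP2B6 pathway (21% of clearance) is reduced to 0.35× activity: 0.21 × 0.35 = 0.0735.
The remaining 24% of clearance is unaffected.
Relative clearance = 3.52 + 0.0735 + 0.24 = 3.8335.
Net systemic exposure ratio = 1 / 3.8335 = 0.261.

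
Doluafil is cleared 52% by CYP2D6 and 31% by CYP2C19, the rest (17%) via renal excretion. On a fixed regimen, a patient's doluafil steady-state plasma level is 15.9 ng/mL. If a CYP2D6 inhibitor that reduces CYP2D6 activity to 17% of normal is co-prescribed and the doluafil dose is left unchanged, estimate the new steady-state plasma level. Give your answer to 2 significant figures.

28 ng/mL

The CYP2D6 pathway (52% of clearance) drops to 0.17× activity: 0.52 × 0.17 = 0.0884.
CYP2C19 (31%) and the residual 17% are unaffected.
New clearance relative to baseline: 0.0884 + 0.31 + 0.17 = 0.5684.
With dosing unchanged, steady-state plasma level scales as 1/CL: 15.9 / 0.5684 = 28 ng/mL.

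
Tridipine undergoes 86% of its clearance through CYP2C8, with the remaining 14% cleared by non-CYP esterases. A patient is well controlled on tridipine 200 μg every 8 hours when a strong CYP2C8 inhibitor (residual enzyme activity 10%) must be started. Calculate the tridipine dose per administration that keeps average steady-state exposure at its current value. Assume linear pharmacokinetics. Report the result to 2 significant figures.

45 μg

CYP2C8: 0.86 × 0.1 = 0.086
Other: 0.14 (unchanged)
CL_new/CL_old = 0.086 + 0.14 = 0.226.
Exposure is unchanged when dose changes in proportion to clearance. New dose = 200 μg × 0.226 = 45 μg.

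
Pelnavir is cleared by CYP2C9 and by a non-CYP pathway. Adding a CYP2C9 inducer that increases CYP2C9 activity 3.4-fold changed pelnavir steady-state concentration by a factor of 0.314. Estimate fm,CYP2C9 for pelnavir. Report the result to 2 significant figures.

Let x = fm,CYP2C9. Because steady-state concentration ∝ 1/CL, relative clearance rose to 1/0.314 = 3.185.
Only the CYP2C9 route changed, so 3.185 = x·3.4 + (1 − x), giving x = 0.91.

0.91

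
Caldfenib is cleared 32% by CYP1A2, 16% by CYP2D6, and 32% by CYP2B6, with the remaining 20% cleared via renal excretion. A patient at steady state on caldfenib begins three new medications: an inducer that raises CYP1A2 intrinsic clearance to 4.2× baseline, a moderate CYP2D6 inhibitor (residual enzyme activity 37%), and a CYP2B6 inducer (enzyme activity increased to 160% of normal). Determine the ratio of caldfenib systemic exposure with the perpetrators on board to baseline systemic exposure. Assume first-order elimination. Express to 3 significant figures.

CYP1A2: 0.32 × 4.2 = 1.344
CYP2D6: 0.16 × 0.37 = 0.0592
CYP2B6: 0.32 × 1.6 = 0.512
Other: 0.2 (unchanged)
Relative clearance = 1.344 + 0.0592 + 0.512 + 0.2 = 2.1152.
Net systemic exposure ratio = 1 / 2.1152 = 0.473.

0.473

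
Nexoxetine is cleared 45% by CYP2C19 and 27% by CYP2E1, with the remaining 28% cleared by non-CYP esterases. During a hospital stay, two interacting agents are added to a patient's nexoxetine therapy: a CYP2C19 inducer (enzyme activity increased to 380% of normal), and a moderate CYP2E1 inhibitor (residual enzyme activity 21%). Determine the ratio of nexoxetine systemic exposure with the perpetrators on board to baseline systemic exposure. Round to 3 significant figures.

CYP2C19: 0.45 × 3.8 = 1.71
CYP2E1: 0.27 × 0.21 = 0.0567
Other: 0.28 (unchanged)
New clearance relative to baseline: 1.71 + 0.0567 + 0.28 = 2.0467.
Net systemic exposure ratio = 1 / 2.0467 = 0.489.

0.489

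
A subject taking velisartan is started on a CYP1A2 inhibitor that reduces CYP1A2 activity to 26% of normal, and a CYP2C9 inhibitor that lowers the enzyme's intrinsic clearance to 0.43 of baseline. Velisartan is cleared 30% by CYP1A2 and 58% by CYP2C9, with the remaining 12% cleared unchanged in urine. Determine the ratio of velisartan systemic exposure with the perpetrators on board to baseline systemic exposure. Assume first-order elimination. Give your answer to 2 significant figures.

2.2

CYP1A2: 0.3 × 0.26 = 0.078
CYP2C9: 0.58 × 0.43 = 0.2494
Other: 0.12 (unchanged)
Relative clearance = 0.078 + 0.2494 + 0.12 = 0.4474.
Systemic exposure ∝ 1/CL: fold-change = 1 / 0.4474 = 2.2.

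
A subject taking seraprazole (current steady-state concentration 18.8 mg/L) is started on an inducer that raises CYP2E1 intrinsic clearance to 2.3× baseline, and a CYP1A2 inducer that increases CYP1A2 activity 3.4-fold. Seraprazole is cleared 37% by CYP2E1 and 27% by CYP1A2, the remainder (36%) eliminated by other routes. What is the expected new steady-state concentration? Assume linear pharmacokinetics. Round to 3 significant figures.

The CYP2E1 pathway (37% of clearance) increases to 2.3× activity: 0.37 × 2.3 = 0.851.
The CYP1A2 pathway (27% of clearance) increases to 3.4× activity: 0.27 × 3.4 = 0.918.
The remaining 36% of clearance is unaffected.
Relative clearance = 0.851 + 0.918 + 0.36 = 2.129.
New steady-state concentration = 18.8 / 2.129 = 8.83 mg/L (concentration scales inversely with clearance).

8.83 mg/L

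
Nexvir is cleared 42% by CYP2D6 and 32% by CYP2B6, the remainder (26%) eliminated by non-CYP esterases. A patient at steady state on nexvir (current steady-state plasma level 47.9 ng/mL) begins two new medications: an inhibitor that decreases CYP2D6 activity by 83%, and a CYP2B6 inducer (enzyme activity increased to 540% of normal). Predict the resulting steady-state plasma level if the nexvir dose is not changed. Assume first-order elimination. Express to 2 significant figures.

23 ng/mL

The CYP2D6 pathway (42% of clearance) is reduced to 0.17× activity: 0.42 × 0.17 = 0.0714.
The CYP2B6 pathway (32% of clearance) increases to 5.4× activity: 0.32 × 5.4 = 1.728.
Non-CYP routes (26%) are unchanged.
Relative clearance = 0.0714 + 1.728 + 0.26 = 2.0594.
New steady-state plasma level = 47.9 / 2.0594 = 23 ng/mL (concentration scales inversely with clearance).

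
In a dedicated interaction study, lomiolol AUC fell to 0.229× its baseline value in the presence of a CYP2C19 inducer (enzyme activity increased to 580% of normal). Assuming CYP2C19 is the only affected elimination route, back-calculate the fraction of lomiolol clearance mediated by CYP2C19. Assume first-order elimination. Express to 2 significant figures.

0.70

CL'/CL = 1 / 0.229 = 4.367
5.8·fm + (1 − fm) = 4.367
fm = (4.367 − 1) / (5.8 − 1) = 0.70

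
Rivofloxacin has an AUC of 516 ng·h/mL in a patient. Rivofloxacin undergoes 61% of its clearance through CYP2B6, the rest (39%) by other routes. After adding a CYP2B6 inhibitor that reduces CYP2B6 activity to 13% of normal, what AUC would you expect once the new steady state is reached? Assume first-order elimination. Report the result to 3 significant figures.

The CYP2B6 pathway (61% of clearance) is reduced to 0.13× activity: 0.61 × 0.13 = 0.0793.
Non-CYP routes (39%) are unchanged.
CL_new/CL_old = 0.0793 + 0.39 = 0.4693.
AUC ∝ 1/CL, so new value = 516 / 0.4693 = 1.10 × 10³ ng·h/mL.

1.10 × 10³ ng·h/mL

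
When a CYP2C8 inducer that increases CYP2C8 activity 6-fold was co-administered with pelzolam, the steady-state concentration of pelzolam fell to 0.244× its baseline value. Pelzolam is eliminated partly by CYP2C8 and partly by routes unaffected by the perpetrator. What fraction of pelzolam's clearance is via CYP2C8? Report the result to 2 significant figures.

CL'/CL = 1 / 0.244 = 4.098
6·fm + (1 − fm) = 4.098
fm = (4.098 − 1) / (6 − 1) = 0.62

0.62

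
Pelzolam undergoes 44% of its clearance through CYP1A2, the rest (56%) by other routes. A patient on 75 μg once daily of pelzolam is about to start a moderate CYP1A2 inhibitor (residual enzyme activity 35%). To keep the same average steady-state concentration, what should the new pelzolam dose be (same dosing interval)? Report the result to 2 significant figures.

The CYP1A2 pathway (44% of clearance) drops to 0.35× activity: 0.44 × 0.35 = 0.154.
Non-CYP routes (56%) are unchanged.
CL_new/CL_old = 0.154 + 0.56 = 0.714.
To maintain the same steady-state level, dose must scale with clearance: new dose = 75 × 0.714 = 54 μg.

54 μg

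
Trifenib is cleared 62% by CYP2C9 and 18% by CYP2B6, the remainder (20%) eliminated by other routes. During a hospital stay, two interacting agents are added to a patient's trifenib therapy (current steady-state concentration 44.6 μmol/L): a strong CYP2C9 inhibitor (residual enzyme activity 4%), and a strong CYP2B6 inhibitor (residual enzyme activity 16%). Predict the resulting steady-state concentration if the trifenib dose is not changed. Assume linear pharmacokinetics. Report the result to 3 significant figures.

The CYP2C9 pathway (62% of clearance) is reduced to 0.04× activity: 0.62 × 0.04 = 0.0248.
The CYP2B6 pathway (18% of clearance) is reduced to 0.16× activity: 0.18 × 0.16 = 0.0288.
The remaining 20% of clearance is unaffected.
CL_new/CL_old = 0.0248 + 0.0288 + 0.2 = 0.2536.
Steady-state concentration ∝ 1/CL: new value = 44.6 / 0.2536 = 176 μmol/L.

176 μmol/L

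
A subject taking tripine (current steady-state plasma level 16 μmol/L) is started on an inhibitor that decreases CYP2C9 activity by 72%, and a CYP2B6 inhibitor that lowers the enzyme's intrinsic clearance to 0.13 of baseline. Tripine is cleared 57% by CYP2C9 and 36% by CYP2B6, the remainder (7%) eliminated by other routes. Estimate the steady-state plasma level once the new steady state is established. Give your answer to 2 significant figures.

The CYP2C9 pathway (57% of clearance) is reduced to 0.28× activity: 0.57 × 0.28 = 0.1596.
The CYP2B6 pathway (36% of clearance) falls to 0.13× activity: 0.36 × 0.13 = 0.0468.
The remaining 7% of clearance is unaffected.
New clearance relative to baseline: 0.1596 + 0.0468 + 0.07 = 0.2764.
Dividing the baseline by the relative clearance: 16 / 0.2764 = 58 μmol/L.

58 μmol/L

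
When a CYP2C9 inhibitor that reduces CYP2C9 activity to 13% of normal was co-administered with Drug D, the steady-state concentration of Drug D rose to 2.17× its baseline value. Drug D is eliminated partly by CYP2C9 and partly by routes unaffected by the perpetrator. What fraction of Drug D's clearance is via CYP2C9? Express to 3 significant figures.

Let fm be the CYP2C9 fraction. New clearance relative to baseline = fm × 0.13 + (1 − fm).
Steady-state concentration ratio = 1 / (new CL fraction), so new CL fraction = 1 / 2.17 = 0.4608.
fm × 0.13 + 1 − fm = 0.4608  ⇒  fm × (0.13 − 1) = −0.5392  ⇒  fm = 0.620.

0.620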